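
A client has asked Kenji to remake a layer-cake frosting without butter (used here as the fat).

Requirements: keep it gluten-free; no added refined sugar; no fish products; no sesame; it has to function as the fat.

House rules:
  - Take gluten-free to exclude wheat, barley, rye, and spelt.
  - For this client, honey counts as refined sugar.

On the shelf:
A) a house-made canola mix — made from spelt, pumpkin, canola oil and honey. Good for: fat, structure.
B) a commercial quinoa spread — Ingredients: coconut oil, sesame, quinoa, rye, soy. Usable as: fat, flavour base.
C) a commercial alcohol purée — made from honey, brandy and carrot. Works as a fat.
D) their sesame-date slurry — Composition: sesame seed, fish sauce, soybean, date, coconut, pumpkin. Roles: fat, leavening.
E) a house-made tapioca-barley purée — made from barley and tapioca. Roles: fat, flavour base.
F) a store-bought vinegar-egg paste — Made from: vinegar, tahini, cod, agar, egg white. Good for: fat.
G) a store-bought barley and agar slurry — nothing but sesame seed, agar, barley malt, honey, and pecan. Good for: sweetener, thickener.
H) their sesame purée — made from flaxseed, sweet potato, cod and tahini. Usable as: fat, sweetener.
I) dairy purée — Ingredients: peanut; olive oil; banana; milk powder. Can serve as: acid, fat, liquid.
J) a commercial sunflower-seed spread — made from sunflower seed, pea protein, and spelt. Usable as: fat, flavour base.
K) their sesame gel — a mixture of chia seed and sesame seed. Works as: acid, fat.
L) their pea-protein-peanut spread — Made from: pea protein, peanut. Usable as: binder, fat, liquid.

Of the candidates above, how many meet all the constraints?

2

A: has spelt, so not gluten-free; has honey, so not no-added-sugar — no
B: has rye, so not gluten-free; has sesame, so not sesame-free — out
C: has honey, so not no-added-sugar — no
D: has sesame seed, so not sesame-free; has fish sauce, so not fish-free — out
E: has barley, so not gluten-free — no
F: has tahini, so not sesame-free; has cod, so not fish-free — reject
G: not usable as a fat; has barley malt, so not gluten-free (and 2 more) — reject
H: has tahini, so not sesame-free; has cod, so not fish-free — no
I: no-added-sugar, no fish — valid
J: has spelt, so not gluten-free — out
K: has sesame seed, so not sesame-free — reject
L: only peanut and pea protein; none excluded — valid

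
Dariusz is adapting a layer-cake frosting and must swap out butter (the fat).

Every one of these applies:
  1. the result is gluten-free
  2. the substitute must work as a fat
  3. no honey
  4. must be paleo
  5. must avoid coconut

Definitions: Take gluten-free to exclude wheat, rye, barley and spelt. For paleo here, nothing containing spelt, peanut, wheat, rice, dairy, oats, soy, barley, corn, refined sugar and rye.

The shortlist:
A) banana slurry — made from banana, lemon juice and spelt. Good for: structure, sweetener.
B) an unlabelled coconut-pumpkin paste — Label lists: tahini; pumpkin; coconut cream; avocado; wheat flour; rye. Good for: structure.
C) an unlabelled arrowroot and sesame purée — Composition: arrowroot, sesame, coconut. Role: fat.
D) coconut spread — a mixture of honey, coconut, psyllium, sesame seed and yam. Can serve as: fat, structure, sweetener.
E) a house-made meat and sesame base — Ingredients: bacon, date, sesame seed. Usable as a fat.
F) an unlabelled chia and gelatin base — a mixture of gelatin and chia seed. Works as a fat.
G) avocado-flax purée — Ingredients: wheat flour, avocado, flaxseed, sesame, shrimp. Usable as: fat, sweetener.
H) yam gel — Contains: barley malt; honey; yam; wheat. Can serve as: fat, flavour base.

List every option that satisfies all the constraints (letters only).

A: not usable as a fat; has spelt, so not gluten-free (and 1 more) — reject
B: not usable as a fat; has rye, so not gluten-free (and 2 more) — no
C: has coconut, so not coconut-free — reject
D: has coconut, so not coconut-free; has honey, so not honey-free — reject
E: works as a fat, no coconut, paleo — valid
F: all constraints satisfied — valid
G: has wheat flour, so not gluten-free; has wheat flour, so not paleo — reject
H: has barley malt, so not gluten-free; has barley malt, so not paleo (and 1 more) — reject

E, F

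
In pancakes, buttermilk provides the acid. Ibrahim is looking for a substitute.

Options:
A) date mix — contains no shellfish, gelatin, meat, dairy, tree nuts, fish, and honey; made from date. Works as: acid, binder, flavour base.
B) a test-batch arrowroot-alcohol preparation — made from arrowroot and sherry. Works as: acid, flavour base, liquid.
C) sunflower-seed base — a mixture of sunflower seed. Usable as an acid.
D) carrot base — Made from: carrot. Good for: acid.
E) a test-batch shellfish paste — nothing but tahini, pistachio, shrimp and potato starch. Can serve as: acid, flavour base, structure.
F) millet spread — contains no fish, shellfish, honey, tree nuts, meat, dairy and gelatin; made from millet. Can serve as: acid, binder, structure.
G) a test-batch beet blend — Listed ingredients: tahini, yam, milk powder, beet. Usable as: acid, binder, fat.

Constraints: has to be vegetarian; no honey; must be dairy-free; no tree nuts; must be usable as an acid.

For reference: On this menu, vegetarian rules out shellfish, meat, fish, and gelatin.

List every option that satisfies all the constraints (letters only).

A, B, C, D, F

A: works as an acid, vegetarian, no honey — OK
B: all constraints satisfied — valid
C: vegetarian, no tree nuts — keep
D: nothing on the exclusion list — keep
E: has shrimp, so not vegetarian; has pistachio, so not tree-nut-free — reject
F: all constraints satisfied — OK
G: has milk powder, so not dairy-free — reject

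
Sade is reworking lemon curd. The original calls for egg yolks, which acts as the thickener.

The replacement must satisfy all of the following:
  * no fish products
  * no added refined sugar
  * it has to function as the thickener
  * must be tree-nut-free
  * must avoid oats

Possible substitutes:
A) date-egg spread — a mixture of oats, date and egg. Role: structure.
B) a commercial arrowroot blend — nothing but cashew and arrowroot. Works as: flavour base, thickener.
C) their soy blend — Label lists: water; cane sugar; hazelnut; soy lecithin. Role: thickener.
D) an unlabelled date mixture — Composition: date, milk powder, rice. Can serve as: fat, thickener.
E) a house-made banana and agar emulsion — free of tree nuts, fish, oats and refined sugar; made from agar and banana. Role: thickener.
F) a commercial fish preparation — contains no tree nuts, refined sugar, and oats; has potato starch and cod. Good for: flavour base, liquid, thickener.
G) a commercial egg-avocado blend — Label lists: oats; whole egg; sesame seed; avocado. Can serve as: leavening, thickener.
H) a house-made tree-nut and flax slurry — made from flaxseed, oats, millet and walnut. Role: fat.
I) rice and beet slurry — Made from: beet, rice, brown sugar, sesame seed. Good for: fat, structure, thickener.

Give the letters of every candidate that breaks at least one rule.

A: not usable as a thickener; has oats, so not oat-free — no
B: has cashew, so not tree-nut-free — reject
C: has hazelnut, so not tree-nut-free; has cane sugar, so not no-added-sugar — no
D: no oats, no fish — OK
E: all constraints satisfied — valid
F: has cod, so not fish-free — no
G: has oats, so not oat-free — no
H: not usable as a thickener; has oats, so not oat-free (and 1 more) — out
I: has brown sugar, so not no-added-sugar — reject

A, B, C, F, G, H, I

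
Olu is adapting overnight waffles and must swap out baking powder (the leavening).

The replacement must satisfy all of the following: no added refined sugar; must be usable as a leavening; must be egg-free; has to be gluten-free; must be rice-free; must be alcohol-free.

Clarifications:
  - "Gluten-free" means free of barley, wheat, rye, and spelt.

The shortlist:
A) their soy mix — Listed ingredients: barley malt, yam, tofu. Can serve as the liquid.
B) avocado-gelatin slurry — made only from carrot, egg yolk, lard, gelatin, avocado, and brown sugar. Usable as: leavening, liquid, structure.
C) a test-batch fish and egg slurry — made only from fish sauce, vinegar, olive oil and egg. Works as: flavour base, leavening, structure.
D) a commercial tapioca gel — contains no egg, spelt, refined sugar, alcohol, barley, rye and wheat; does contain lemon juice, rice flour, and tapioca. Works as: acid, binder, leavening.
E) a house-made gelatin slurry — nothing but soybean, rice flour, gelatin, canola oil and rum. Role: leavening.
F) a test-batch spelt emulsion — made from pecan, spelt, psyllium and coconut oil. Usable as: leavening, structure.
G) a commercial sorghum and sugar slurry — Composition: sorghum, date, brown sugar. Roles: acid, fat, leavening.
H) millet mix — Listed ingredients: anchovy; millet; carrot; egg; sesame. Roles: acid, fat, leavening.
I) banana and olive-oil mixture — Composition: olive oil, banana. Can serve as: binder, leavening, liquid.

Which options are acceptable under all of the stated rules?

I

A: not usable as a leavening; has barley malt, so not gluten-free — out
B: has brown sugar, so not no-added-sugar; has egg yolk, so not egg-free — out
C: has egg, so not egg-free — no
D: has rice flour, so not rice-free — no
E: has rice flour, so not rice-free; has rum, so not alcohol-free — out
F: has spelt, so not gluten-free — reject
G: has brown sugar, so not no-added-sugar — out
H: has egg, so not egg-free — no
I: works as a leavening, no refined sugar, no alcohol — keep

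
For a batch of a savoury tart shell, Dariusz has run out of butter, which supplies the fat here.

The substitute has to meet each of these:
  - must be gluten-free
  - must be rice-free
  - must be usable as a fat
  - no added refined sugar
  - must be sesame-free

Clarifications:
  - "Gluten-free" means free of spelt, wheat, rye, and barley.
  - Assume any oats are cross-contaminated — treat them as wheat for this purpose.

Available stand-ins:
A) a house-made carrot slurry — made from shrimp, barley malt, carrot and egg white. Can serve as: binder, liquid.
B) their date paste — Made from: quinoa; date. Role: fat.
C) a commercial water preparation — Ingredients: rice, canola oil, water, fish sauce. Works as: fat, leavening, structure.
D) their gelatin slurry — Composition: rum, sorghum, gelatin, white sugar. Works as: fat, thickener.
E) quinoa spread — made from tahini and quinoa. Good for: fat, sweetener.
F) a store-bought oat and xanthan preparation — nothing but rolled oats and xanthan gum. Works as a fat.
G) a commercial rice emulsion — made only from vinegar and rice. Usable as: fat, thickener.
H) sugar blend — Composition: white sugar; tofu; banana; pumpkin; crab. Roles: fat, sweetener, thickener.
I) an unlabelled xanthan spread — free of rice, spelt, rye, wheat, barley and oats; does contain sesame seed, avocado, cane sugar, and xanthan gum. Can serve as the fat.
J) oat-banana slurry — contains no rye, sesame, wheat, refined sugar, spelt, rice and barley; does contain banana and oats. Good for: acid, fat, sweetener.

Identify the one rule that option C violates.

usable as a fat: satisfied
gluten-free: satisfied
rice-free: has rice — fails
no-added-sugar: satisfied
sesame-free: satisfied

rice-free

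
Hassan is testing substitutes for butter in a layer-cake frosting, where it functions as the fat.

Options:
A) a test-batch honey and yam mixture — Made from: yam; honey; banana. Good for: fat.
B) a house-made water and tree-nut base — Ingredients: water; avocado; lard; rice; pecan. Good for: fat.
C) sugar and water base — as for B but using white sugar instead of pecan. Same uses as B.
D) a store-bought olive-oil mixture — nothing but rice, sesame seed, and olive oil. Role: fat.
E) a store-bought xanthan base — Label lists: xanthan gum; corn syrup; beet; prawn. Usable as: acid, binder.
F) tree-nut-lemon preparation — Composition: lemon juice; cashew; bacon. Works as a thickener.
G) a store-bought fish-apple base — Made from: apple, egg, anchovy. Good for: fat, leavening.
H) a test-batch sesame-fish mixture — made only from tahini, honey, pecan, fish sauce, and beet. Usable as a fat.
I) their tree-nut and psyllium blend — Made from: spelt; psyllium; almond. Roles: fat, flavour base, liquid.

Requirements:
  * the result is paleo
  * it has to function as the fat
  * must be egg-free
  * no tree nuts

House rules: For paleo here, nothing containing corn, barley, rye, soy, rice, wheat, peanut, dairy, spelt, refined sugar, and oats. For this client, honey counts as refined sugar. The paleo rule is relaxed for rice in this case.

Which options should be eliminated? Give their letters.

A, B, C, E, F, G, H, I

A: has honey, so not paleo — no
B: has pecan, so not tree-nut-free — no
C: has white sugar, so not paleo — out
D: rice is permitted under the paleo carve-out; nothing else excluded — keep
E: not usable as a fat; has corn syrup, so not paleo — reject
F: not usable as a fat; has cashew, so not tree-nut-free — reject
G: has egg, so not egg-free — out
H: has honey, so not paleo; has pecan, so not tree-nut-free — reject
I: has spelt, so not paleo; has almond, so not tree-nut-free — no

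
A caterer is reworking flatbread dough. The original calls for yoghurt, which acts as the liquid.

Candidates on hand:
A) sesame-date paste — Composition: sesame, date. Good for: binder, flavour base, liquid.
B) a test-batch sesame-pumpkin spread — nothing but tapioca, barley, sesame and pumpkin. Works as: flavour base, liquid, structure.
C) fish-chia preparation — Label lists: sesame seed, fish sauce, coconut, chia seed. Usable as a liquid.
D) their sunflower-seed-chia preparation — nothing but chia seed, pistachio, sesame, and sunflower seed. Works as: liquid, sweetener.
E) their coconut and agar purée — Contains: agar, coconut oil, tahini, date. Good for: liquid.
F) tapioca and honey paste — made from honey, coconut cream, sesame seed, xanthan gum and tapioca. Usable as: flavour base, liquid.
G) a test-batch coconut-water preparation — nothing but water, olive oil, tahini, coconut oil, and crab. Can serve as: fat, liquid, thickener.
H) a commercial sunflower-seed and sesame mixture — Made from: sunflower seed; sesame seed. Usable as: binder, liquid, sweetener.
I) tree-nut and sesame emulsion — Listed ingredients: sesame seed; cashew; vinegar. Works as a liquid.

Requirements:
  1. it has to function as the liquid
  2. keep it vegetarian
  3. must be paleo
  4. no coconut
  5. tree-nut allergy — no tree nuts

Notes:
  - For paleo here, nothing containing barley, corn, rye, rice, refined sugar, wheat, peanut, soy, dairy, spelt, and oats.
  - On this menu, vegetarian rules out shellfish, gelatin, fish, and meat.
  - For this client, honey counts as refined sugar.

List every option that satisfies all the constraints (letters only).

A, H

A: only sesame and date; none excluded — OK
B: has barley, so not paleo — reject
C: has fish sauce, so not vegetarian; has coconut, so not coconut-free — out
D: has pistachio, so not tree-nut-free — reject
E: has coconut oil, so not coconut-free — no
F: has honey, so not paleo; has coconut cream, so not coconut-free — reject
G: has crab, so not vegetarian; has coconut oil, so not coconut-free — no
H: all constraints satisfied — keep
I: has cashew, so not tree-nut-free — no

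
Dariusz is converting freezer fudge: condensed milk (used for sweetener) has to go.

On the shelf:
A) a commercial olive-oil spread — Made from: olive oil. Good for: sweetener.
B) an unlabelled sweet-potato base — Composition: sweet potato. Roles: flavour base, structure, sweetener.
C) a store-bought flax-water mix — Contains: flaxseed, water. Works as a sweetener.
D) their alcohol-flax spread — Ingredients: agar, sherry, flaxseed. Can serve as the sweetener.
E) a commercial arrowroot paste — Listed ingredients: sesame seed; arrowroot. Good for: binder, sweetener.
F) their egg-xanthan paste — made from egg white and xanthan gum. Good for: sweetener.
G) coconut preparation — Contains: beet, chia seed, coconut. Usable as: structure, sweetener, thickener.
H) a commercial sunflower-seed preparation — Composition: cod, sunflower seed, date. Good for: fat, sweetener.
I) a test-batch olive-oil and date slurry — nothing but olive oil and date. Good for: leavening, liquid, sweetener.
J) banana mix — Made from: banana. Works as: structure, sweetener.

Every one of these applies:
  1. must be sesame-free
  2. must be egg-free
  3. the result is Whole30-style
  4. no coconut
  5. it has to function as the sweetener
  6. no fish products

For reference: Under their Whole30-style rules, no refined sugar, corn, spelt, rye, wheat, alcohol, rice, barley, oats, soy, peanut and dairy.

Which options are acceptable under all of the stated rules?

A, B, C, I, J

A: works as a sweetener, Whole30-style, no egg — valid
B: only sweet potato; none excluded — valid
C: all constraints satisfied — OK
D: has sherry, so not Whole30-style — out
E: has sesame seed, so not sesame-free — no
F: has egg white, so not egg-free — no
G: has coconut, so not coconut-free — out
H: has cod, so not fish-free — out
I: every rule checks out — valid
J: works as a sweetener, no sesame, no coconut — valid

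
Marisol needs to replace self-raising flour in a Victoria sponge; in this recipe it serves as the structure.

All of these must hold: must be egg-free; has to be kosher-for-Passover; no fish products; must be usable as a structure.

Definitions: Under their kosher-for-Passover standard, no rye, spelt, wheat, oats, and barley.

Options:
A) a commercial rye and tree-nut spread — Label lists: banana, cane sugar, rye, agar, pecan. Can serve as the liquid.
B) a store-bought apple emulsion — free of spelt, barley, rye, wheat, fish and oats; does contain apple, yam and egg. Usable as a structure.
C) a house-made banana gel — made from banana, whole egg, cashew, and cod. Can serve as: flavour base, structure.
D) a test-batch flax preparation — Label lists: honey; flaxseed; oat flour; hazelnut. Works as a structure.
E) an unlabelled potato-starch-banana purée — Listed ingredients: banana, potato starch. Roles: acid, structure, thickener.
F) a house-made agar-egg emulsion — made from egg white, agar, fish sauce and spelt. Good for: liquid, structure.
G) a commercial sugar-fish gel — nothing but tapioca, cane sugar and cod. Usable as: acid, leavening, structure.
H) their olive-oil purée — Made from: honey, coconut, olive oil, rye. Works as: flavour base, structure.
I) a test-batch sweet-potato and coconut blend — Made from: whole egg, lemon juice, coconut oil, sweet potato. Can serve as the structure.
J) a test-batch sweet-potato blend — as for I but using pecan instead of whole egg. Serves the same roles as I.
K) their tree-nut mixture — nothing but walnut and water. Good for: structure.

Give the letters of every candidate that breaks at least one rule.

A: not usable as a structure; has rye, so not kosher-for-Passover — reject
B: has egg, so not egg-free — out
C: has whole egg, so not egg-free; has cod, so not fish-free — out
D: has oat flour, so not kosher-for-Passover — reject
E: every rule checks out — valid
F: has spelt, so not kosher-for-Passover; has egg white, so not egg-free (and 1 more) — reject
G: has cod, so not fish-free — reject
H: has rye, so not kosher-for-Passover — no
I: has whole egg, so not egg-free — out
J: kosher-for-Passover, no egg — valid
K: nothing on the exclusion list — OK

A, B, C, D, F, G, H, I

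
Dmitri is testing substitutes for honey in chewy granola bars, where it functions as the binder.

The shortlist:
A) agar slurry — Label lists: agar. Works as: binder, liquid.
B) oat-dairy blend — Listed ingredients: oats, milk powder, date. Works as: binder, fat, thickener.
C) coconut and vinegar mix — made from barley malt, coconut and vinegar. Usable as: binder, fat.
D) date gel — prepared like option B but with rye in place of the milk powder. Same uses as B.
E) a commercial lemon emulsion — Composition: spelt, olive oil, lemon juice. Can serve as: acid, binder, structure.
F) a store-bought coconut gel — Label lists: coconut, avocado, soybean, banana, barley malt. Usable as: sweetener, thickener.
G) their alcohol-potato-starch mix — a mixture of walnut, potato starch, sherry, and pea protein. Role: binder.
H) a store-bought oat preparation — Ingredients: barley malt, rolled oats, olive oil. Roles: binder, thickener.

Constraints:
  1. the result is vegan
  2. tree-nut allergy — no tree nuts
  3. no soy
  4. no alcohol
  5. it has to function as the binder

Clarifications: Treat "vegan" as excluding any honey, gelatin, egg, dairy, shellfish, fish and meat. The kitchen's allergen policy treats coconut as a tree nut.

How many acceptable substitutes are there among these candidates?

4

A: only agar; none excluded — valid
B: has milk powder, so not vegan — no
C: has coconut, so not tree-nut-free — out
D: works as a binder, tree-nut-free, no soy — keep
E: only spelt, olive oil and lemon juice; none excluded — keep
F: not usable as a binder; has coconut, so not tree-nut-free (and 1 more) — reject
G: has walnut, so not tree-nut-free; has sherry, so not alcohol-free — no
H: vegan, tree-nut-free — valid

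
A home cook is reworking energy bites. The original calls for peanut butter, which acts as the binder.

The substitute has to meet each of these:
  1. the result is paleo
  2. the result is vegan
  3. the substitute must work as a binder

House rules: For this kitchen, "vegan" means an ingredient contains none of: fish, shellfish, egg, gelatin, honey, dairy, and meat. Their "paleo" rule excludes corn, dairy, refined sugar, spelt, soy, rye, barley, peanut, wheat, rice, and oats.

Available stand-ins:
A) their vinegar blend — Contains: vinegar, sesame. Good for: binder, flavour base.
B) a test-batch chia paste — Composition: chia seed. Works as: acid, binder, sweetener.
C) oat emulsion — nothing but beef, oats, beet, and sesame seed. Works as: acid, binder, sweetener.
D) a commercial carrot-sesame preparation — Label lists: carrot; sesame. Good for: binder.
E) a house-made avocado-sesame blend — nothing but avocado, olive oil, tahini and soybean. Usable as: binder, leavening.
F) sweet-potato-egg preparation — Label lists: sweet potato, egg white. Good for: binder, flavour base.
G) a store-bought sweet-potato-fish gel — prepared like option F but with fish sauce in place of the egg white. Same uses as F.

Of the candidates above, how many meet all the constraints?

3

A: only sesame and vinegar; none excluded — valid
B: works as a binder, paleo, vegan — keep
C: has beef, so not vegan; has oats, so not paleo — out
D: works as a binder, vegan, paleo — keep
E: has soybean, so not paleo — no
F: has egg white, so not vegan — reject
G: has fish sauce, so not vegan — out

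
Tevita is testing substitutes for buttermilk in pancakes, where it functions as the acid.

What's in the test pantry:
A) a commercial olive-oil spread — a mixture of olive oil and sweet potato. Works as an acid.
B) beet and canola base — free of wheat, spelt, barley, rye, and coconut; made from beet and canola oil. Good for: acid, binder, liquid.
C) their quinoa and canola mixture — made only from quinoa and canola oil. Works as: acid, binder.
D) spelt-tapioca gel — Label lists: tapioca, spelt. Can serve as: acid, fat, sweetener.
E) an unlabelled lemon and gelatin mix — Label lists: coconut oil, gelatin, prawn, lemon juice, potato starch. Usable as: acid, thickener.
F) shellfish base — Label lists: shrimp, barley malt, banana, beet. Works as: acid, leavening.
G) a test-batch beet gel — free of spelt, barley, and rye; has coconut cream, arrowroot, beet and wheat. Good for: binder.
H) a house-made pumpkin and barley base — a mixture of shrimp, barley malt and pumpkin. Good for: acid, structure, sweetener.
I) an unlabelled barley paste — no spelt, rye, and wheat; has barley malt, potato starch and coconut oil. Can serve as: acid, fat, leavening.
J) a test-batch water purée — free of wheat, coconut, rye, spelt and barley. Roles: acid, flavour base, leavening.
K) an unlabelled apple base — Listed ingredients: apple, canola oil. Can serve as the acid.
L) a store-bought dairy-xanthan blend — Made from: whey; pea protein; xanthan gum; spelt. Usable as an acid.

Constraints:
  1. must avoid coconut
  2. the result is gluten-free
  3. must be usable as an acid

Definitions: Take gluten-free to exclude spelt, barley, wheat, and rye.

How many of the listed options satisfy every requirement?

5

A: works as an acid, no coconut, gluten-free — valid
B: gluten-free, no coconut — valid
C: only canola oil and quinoa; none excluded — valid
D: has spelt, so not gluten-free — out
E: has coconut oil, so not coconut-free — no
F: has barley malt, so not gluten-free — out
G: not usable as an acid; has wheat, so not gluten-free (and 1 more) — reject
H: has barley malt, so not gluten-free — out
I: has barley malt, so not gluten-free; has coconut oil, so not coconut-free — no
J: works as an acid, no coconut, gluten-free — valid
K: only apple and canola oil; none excluded — valid
L: has spelt, so not gluten-free — reject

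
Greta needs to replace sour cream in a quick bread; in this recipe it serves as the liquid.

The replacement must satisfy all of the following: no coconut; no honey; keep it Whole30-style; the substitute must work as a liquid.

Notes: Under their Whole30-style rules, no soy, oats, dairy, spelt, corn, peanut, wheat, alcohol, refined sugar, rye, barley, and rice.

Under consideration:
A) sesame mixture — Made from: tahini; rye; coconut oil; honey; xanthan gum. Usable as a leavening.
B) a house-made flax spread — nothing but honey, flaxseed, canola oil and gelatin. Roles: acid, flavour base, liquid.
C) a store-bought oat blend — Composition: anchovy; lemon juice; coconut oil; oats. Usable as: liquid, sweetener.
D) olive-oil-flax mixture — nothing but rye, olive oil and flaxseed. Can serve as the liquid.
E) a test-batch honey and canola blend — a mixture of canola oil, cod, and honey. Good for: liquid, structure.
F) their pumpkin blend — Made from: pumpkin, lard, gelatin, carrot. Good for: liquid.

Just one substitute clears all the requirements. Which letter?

F

A: not usable as a liquid; has rye, so not Whole30-style (and 2 more) — out
B: has honey, so not honey-free — no
C: has oats, so not Whole30-style; has coconut oil, so not coconut-free — out
D: has rye, so not Whole30-style — out
E: has honey, so not honey-free — reject
F: gelatin and lard etc. — none of it excluded — valid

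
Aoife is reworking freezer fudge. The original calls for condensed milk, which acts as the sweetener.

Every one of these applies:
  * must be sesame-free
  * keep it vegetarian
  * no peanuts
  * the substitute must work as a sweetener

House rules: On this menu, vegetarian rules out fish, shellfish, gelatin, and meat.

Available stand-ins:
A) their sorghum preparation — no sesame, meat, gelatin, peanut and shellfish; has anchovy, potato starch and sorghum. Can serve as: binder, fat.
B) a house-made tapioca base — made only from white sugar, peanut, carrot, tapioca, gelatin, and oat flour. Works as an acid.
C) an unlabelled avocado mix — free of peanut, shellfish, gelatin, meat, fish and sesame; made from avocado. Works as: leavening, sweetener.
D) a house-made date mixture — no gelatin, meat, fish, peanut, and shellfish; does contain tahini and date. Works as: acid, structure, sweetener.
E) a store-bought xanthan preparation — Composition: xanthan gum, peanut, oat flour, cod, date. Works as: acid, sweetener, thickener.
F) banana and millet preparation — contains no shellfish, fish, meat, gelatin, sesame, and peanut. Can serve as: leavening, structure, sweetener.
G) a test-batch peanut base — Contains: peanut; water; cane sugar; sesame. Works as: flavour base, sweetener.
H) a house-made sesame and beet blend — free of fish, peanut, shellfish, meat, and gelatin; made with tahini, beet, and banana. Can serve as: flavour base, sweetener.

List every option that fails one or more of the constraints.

A, B, D, E, G, H

A: not usable as a sweetener; has anchovy, so not vegetarian — no
B: not usable as a sweetener; has gelatin, so not vegetarian (and 1 more) — no
C: every rule checks out — valid
D: has tahini, so not sesame-free — reject
E: has cod, so not vegetarian; has peanut, so not peanut-free — reject
F: every rule checks out — valid
G: has peanut, so not peanut-free; has sesame, so not sesame-free — no
H: has tahini, so not sesame-free — reject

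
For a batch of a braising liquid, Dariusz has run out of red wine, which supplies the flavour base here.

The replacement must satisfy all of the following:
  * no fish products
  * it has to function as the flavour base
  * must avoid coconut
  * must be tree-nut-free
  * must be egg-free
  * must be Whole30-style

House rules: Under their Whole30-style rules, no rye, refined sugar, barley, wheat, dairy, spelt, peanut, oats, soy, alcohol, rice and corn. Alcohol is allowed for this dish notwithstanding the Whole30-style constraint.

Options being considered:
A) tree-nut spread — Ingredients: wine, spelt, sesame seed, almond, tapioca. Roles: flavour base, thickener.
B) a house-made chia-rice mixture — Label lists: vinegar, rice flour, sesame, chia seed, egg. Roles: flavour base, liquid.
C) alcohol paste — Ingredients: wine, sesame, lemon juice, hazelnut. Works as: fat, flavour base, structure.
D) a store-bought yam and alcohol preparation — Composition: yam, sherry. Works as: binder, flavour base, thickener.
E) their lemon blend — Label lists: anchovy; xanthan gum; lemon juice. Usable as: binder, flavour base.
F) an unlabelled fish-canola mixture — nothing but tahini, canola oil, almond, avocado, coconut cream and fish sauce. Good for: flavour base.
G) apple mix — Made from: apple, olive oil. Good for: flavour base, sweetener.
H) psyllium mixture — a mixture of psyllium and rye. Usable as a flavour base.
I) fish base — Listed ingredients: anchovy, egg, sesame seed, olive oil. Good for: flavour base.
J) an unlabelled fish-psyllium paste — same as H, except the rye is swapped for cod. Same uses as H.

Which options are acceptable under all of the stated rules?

D, G

A: has spelt, so not Whole30-style; has almond, so not tree-nut-free — reject
B: has rice flour, so not Whole30-style; has egg, so not egg-free — out
C: has hazelnut, so not tree-nut-free — no
D: alcohol is permitted under the Whole30-style carve-out; nothing else excluded — keep
E: has anchovy, so not fish-free — out
F: has almond, so not tree-nut-free; has fish sauce, so not fish-free (and 1 more) — out
G: works as a flavour base, no coconut, no egg — OK
H: has rye, so not Whole30-style — reject
I: has egg, so not egg-free; has anchovy, so not fish-free — out
J: has cod, so not fish-free — no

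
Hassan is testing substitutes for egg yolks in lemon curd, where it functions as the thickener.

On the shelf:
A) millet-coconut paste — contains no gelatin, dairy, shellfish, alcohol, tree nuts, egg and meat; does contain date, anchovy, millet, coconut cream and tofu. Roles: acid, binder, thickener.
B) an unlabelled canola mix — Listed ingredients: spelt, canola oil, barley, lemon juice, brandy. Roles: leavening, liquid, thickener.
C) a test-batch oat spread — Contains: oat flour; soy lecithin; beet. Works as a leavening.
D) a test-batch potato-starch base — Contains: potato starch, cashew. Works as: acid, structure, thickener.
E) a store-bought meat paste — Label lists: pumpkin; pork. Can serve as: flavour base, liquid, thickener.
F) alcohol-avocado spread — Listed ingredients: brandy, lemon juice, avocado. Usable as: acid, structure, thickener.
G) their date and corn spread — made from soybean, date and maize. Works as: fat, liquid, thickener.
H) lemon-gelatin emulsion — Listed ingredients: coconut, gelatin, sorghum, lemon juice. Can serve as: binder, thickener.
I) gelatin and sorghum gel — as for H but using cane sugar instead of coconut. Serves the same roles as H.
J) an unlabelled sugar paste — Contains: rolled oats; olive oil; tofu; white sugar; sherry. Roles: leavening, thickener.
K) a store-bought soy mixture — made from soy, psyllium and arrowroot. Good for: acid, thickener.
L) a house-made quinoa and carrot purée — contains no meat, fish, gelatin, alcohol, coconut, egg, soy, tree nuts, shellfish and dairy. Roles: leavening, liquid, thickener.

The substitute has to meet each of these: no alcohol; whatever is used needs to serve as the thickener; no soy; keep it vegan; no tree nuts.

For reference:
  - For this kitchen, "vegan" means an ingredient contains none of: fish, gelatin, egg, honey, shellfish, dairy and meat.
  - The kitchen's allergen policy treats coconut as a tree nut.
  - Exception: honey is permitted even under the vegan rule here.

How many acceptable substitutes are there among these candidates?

1

A: has anchovy, so not vegan; has tofu, so not soy-free (and 1 more) — reject
B: has brandy, so not alcohol-free — out
C: not usable as a thickener; has soy lecithin, so not soy-free — reject
D: has cashew, so not tree-nut-free — reject
E: has pork, so not vegan — out
F: has brandy, so not alcohol-free — out
G: has soybean, so not soy-free — no
H: has gelatin, so not vegan; has coconut, so not tree-nut-free — no
I: has gelatin, so not vegan — no
J: has sherry, so not alcohol-free; has tofu, so not soy-free — out
K: has soy, so not soy-free — reject
L: works as a thickener, tree-nut-free, vegan — keep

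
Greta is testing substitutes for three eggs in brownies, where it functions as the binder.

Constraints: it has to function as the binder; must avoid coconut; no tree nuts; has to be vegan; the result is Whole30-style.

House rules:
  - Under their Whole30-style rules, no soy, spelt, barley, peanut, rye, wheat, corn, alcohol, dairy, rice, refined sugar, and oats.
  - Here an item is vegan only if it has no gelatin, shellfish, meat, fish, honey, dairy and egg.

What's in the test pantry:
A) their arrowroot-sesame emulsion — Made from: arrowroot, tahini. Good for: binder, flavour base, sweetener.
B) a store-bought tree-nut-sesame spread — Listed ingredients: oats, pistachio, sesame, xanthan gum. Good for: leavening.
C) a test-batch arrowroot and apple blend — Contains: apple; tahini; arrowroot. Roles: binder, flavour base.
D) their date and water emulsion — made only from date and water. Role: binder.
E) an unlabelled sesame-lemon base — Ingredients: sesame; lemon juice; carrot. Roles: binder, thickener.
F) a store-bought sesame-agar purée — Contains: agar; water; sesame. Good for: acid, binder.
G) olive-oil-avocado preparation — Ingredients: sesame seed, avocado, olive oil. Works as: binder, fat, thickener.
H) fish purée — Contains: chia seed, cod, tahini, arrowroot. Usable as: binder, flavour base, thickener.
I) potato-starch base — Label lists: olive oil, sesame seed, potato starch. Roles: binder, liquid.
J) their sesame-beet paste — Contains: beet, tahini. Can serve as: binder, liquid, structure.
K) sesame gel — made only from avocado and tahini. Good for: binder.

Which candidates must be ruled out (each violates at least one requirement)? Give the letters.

B, H

A: all constraints satisfied — keep
B: not usable as a binder; has oats, so not Whole30-style (and 1 more) — reject
C: works as a binder, Whole30-style, no coconut — keep
D: only date and water; none excluded — keep
E: no tree nuts, no coconut — valid
F: works as a binder, Whole30-style, no tree nuts — keep
G: nothing on the exclusion list — valid
H: has cod, so not vegan — reject
I: no tree nuts, no coconut — valid
J: only tahini and beet; none excluded — OK
K: only tahini and avocado; none excluded — keep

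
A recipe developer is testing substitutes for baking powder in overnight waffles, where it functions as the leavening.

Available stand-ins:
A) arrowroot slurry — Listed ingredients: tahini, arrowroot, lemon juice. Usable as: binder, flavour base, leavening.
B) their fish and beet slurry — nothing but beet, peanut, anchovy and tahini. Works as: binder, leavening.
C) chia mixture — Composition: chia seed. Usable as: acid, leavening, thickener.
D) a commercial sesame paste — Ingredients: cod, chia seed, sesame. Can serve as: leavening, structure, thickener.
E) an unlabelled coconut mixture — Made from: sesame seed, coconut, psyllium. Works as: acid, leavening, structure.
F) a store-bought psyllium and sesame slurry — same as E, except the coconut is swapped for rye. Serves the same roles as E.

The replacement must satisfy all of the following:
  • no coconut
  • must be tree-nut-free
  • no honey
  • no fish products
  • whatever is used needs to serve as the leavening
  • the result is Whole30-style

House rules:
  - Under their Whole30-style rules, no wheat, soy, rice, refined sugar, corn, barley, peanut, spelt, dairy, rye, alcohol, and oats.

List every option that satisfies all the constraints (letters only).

A: all constraints satisfied — keep
B: has peanut, so not Whole30-style; has anchovy, so not fish-free — no
C: only chia seed; none excluded — OK
D: has cod, so not fish-free — no
E: has coconut, so not coconut-free — no
F: has rye, so not Whole30-style — reject

A, C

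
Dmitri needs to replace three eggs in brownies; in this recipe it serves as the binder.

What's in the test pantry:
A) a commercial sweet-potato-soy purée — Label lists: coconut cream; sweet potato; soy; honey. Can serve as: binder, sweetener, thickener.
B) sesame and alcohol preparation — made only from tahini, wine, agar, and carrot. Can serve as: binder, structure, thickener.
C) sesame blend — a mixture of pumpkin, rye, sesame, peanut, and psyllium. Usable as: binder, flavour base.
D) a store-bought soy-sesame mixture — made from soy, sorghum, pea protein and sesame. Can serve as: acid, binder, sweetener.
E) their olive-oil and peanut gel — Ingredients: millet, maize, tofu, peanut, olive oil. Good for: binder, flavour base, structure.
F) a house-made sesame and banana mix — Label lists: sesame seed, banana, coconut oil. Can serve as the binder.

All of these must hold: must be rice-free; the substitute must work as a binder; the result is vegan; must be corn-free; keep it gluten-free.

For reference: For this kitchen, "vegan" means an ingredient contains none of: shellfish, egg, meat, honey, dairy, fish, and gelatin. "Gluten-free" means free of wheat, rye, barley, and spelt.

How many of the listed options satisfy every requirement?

A: has honey, so not vegan — no
B: works as a binder, vegan, no rice — keep
C: has rye, so not gluten-free — reject
D: works as a binder, no corn, no rice — valid
E: has maize, so not corn-free — reject
F: vegan, gluten-free — keep

3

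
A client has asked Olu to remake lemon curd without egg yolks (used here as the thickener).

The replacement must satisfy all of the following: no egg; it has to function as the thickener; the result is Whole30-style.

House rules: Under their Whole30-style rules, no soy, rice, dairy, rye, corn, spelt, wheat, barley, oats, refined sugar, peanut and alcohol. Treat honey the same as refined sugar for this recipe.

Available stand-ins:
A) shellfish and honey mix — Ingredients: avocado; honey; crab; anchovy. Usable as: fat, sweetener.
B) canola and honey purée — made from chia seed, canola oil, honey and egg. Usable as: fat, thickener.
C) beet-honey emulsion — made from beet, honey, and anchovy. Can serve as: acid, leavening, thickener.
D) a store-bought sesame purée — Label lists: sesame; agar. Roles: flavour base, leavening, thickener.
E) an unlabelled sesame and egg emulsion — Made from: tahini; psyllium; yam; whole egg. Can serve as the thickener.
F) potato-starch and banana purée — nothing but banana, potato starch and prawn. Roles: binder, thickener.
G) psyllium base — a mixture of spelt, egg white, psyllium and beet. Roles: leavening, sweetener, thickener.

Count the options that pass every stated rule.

A: not usable as a thickener; has honey, so not Whole30-style — reject
B: has honey, so not Whole30-style; has egg, so not egg-free — reject
C: has honey, so not Whole30-style — out
D: nothing on the exclusion list — valid
E: has whole egg, so not egg-free — reject
F: only prawn, potato starch, and banana; none excluded — valid
G: has spelt, so not Whole30-style; has egg white, so not egg-free — out

2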